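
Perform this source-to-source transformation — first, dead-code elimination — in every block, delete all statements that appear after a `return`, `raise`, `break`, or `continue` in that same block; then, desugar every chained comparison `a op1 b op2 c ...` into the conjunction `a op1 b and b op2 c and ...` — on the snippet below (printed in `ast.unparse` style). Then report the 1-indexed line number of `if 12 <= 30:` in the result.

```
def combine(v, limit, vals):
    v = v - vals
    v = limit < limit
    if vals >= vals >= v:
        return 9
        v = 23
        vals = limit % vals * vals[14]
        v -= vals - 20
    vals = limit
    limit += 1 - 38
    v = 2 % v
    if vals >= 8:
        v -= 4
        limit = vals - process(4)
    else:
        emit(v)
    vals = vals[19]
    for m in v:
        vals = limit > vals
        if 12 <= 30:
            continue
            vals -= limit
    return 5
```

17

Transformed code:
def combine(v, limit, vals):
    v = v - vals
    v = limit < limit
    if vals >= vals and vals >= v:
        return 9
    vals = limit
    limit += 1 - 38
    v = 2 % v
    if vals >= 8:
        v -= 4
        limit = vals - process(4)
    else:
        emit(v)
    vals = vals[19]
    for m in v:
        vals = limit > vals
        if 12 <= 30:
            continue
    return 5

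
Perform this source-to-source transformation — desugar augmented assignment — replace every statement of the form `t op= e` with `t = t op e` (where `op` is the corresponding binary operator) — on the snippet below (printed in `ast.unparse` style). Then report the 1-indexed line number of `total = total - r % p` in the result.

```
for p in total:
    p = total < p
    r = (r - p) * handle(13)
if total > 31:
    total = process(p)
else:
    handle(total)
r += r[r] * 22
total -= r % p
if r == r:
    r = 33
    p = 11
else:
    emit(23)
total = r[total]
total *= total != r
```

Transformed code:
for p in total:
    p = total < p
    r = (r - p) * handle(13)
if total > 31:
    total = process(p)
else:
    handle(total)
r = r + r[r] * 22
total = total - r % p
if r == r:
    r = 33
    p = 11
else:
    emit(23)
total = r[total]
total = total * (total != r)

9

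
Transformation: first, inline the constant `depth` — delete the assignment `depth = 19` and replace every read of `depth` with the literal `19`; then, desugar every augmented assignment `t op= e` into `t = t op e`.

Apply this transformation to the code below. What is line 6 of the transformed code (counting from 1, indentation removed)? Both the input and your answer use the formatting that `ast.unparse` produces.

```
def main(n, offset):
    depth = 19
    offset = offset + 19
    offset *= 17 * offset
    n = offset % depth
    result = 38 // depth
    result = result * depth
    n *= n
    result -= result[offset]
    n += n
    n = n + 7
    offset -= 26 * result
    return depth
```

result = result * 19

Transformed code:
def main(n, offset):
    offset = offset + 19
    offset = offset * (17 * offset)
    n = offset % 19
    result = 38 // 19
    result = result * 19
    n = n * n
    result = result - result[offset]
    n = n + n
    n = n + 7
    offset = offset - 26 * result
    return 19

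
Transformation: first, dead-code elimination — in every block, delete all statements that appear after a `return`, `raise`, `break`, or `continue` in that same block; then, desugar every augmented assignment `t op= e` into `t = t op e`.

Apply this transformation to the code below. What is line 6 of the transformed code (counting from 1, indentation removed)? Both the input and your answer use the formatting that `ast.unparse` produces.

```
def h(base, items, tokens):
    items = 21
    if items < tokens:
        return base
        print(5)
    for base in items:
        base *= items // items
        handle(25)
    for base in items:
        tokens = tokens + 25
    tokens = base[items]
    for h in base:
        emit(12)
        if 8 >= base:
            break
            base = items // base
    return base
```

base = base * (items // items)

Transformed code:
def h(base, items, tokens):
    items = 21
    if items < tokens:
        return base
    for base in items:
        base = base * (items // items)
        handle(25)
    for base in items:
        tokens = tokens + 25
    tokens = base[items]
    for h in base:
        emit(12)
        if 8 >= base:
            break
    return base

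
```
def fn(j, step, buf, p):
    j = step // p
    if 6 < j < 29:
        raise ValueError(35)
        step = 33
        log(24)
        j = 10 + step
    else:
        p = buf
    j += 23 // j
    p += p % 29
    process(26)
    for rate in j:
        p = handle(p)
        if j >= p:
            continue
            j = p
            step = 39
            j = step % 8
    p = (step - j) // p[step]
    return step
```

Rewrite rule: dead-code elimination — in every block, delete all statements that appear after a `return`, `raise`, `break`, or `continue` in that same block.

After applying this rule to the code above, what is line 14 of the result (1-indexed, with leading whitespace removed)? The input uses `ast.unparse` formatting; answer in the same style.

p = (step - j) // p[step]

Transformed code:
def fn(j, step, buf, p):
    j = step // p
    if 6 < j < 29:
        raise ValueError(35)
    else:
        p = buf
    j += 23 // j
    p += p % 29
    process(26)
    for rate in j:
        p = handle(p)
        if j >= p:
            continue
    p = (step - j) // p[step]
    return step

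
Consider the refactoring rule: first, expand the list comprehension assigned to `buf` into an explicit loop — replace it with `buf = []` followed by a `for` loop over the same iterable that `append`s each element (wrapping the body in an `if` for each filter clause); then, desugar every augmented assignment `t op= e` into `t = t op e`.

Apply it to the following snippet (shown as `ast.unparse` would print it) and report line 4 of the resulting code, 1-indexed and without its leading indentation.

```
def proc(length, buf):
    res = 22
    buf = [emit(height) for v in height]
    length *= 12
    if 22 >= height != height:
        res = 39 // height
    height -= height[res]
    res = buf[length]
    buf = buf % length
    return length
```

Transformed code:
def proc(length, buf):
    res = 22
    buf = []
    for v in height:
        buf.append(emit(height))
    length = length * 12
    if 22 >= height != height:
        res = 39 // height
    height = height - height[res]
    res = buf[length]
    buf = buf % length
    return length

for v in height:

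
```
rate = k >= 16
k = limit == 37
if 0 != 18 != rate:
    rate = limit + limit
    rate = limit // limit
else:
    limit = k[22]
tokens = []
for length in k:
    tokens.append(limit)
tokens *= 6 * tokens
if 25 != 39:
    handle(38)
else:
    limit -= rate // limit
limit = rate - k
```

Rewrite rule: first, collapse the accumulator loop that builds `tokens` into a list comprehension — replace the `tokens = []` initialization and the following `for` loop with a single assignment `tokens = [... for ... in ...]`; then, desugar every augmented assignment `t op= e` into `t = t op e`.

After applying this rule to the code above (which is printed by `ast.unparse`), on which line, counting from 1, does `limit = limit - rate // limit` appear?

13

Transformed code:
rate = k >= 16
k = limit == 37
if 0 != 18 != rate:
    rate = limit + limit
    rate = limit // limit
else:
    limit = k[22]
tokens = [limit for length in k]
tokens = tokens * (6 * tokens)
if 25 != 39:
    handle(38)
else:
    limit = limit - rate // limit
limit = rate - k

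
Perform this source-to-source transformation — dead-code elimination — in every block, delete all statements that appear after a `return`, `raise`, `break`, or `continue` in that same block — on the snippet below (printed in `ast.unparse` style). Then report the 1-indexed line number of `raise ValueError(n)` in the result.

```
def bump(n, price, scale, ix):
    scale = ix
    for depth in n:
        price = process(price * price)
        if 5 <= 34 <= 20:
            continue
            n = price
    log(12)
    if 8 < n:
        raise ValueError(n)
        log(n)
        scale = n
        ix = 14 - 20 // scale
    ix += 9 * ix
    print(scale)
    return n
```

9

Transformed code:
def bump(n, price, scale, ix):
    scale = ix
    for depth in n:
        price = process(price * price)
        if 5 <= 34 <= 20:
            continue
    log(12)
    if 8 < n:
        raise ValueError(n)
    ix += 9 * ix
    print(scale)
    return n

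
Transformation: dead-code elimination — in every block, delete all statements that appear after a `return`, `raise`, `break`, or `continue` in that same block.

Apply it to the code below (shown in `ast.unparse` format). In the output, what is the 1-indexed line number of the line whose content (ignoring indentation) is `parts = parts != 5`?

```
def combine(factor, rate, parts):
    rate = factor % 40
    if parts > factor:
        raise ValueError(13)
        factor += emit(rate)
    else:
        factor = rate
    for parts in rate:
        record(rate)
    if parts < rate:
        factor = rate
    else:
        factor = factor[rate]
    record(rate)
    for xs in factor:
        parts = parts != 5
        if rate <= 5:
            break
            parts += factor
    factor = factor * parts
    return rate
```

Transformed code:
def combine(factor, rate, parts):
    rate = factor % 40
    if parts > factor:
        raise ValueError(13)
    else:
        factor = rate
    for parts in rate:
        record(rate)
    if parts < rate:
        factor = rate
    else:
        factor = factor[rate]
    record(rate)
    for xs in factor:
        parts = parts != 5
        if rate <= 5:
            break
    factor = factor * parts
    return rate

15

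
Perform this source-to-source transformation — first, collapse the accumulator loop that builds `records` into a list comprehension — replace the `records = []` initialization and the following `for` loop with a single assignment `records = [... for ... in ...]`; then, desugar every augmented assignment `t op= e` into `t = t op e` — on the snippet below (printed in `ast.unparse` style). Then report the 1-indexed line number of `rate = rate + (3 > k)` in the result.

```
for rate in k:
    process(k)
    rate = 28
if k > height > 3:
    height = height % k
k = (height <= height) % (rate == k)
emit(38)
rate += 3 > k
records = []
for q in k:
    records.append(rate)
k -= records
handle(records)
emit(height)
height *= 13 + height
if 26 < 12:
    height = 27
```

8

Transformed code:
for rate in k:
    process(k)
    rate = 28
if k > height > 3:
    height = height % k
k = (height <= height) % (rate == k)
emit(38)
rate = rate + (3 > k)
records = [rate for q in k]
k = k - records
handle(records)
emit(height)
height = height * (13 + height)
if 26 < 12:
    height = 27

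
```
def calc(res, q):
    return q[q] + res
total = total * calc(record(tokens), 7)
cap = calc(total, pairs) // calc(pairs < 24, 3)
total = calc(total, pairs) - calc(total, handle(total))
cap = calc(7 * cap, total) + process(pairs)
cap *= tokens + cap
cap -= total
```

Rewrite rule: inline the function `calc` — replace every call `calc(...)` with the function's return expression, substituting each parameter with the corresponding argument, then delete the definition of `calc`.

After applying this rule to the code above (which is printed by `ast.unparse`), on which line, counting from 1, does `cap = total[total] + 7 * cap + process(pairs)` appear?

4

Transformed code:
total = total * (7[7] + record(tokens))
cap = (pairs[pairs] + total) // (3[3] + (pairs < 24))
total = pairs[pairs] + total - (handle(total)[handle(total)] + total)
cap = total[total] + 7 * cap + process(pairs)
cap *= tokens + cap
cap -= total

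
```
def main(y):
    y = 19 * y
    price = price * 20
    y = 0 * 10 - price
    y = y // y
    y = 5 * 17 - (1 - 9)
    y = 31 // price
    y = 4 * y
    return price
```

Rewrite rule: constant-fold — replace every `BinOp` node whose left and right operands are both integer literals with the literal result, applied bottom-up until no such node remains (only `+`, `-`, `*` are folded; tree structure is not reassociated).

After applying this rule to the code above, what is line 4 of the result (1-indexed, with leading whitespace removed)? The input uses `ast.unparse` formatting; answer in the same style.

y = 0 - price

Transformed code:
def main(y):
    y = 19 * y
    price = price * 20
    y = 0 - price
    y = y // y
    y = 93
    y = 31 // price
    y = 4 * y
    return price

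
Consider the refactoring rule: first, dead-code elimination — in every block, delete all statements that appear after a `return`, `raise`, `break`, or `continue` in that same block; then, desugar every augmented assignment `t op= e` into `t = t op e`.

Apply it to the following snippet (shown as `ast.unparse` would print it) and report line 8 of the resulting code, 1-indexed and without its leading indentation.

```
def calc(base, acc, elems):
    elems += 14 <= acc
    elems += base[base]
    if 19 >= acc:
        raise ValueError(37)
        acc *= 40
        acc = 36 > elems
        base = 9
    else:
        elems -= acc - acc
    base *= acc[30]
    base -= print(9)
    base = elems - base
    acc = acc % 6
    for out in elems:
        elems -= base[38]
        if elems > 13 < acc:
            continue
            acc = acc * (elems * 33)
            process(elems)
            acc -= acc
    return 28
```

base = base * acc[30]

Transformed code:
def calc(base, acc, elems):
    elems = elems + (14 <= acc)
    elems = elems + base[base]
    if 19 >= acc:
        raise ValueError(37)
    else:
        elems = elems - (acc - acc)
    base = base * acc[30]
    base = base - print(9)
    base = elems - base
    acc = acc % 6
    for out in elems:
        elems = elems - base[38]
        if elems > 13 < acc:
            continue
    return 28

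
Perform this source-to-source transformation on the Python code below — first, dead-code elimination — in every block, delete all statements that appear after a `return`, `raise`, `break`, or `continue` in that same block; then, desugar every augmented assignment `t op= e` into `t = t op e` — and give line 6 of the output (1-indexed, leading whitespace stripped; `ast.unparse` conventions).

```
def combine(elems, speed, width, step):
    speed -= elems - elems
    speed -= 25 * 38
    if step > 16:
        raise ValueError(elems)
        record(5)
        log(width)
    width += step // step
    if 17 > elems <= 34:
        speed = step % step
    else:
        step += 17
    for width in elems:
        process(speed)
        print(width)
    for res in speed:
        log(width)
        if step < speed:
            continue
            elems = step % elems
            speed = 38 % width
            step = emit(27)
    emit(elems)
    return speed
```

Transformed code:
def combine(elems, speed, width, step):
    speed = speed - (elems - elems)
    speed = speed - 25 * 38
    if step > 16:
        raise ValueError(elems)
    width = width + step // step
    if 17 > elems <= 34:
        speed = step % step
    else:
        step = step + 17
    for width in elems:
        process(speed)
        print(width)
    for res in speed:
        log(width)
        if step < speed:
            continue
    emit(elems)
    return speed

width = width + step // step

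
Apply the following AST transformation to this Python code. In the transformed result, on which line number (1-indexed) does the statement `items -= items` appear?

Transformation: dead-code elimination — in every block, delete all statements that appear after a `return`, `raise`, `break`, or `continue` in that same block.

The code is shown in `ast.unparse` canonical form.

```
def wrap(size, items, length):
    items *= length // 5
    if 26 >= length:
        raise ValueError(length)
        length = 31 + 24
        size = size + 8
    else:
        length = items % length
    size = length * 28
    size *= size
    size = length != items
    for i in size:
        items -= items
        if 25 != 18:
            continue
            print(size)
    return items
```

Transformed code:
def wrap(size, items, length):
    items *= length // 5
    if 26 >= length:
        raise ValueError(length)
    else:
        length = items % length
    size = length * 28
    size *= size
    size = length != items
    for i in size:
        items -= items
        if 25 != 18:
            continue
    return items

11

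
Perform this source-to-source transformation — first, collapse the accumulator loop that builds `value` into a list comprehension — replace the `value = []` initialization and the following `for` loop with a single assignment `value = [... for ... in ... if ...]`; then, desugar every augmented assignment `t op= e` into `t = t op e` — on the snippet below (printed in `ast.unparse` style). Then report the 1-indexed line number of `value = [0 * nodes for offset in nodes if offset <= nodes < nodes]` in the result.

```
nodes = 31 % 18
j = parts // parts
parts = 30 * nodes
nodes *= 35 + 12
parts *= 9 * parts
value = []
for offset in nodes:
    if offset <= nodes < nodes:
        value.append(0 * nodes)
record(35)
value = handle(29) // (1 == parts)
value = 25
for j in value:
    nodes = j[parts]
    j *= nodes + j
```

Transformed code:
nodes = 31 % 18
j = parts // parts
parts = 30 * nodes
nodes = nodes * (35 + 12)
parts = parts * (9 * parts)
value = [0 * nodes for offset in nodes if offset <= nodes < nodes]
record(35)
value = handle(29) // (1 == parts)
value = 25
for j in value:
    nodes = j[parts]
    j = j * (nodes + j)

6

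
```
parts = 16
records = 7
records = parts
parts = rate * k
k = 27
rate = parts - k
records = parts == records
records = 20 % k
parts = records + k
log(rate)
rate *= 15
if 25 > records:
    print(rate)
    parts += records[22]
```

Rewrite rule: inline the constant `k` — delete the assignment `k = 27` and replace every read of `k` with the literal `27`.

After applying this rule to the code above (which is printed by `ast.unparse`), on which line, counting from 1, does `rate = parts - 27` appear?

Transformed code:
parts = 16
records = 7
records = parts
parts = rate * 27
rate = parts - 27
records = parts == records
records = 20 % 27
parts = records + 27
log(rate)
rate *= 15
if 25 > records:
    print(rate)
    parts += records[22]

5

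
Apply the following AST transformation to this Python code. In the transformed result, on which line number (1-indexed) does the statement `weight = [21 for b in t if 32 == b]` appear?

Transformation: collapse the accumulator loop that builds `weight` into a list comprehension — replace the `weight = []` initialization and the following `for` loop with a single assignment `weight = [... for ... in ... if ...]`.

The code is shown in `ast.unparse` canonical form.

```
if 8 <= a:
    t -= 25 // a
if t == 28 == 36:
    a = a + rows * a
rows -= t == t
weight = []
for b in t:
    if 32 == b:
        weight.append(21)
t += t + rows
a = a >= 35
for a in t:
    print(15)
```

6

Transformed code:
if 8 <= a:
    t -= 25 // a
if t == 28 == 36:
    a = a + rows * a
rows -= t == t
weight = [21 for b in t if 32 == b]
t += t + rows
a = a >= 35
for a in t:
    print(15)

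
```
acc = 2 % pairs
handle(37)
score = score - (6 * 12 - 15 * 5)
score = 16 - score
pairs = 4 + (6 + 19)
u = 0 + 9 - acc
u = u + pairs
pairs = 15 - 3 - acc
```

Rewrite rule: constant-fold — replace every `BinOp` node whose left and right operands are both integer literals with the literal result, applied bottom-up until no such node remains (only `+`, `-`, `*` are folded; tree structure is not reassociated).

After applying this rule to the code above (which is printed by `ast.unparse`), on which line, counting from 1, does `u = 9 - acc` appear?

Transformed code:
acc = 2 % pairs
handle(37)
score = score - -3
score = 16 - score
pairs = 29
u = 9 - acc
u = u + pairs
pairs = 12 - acc

6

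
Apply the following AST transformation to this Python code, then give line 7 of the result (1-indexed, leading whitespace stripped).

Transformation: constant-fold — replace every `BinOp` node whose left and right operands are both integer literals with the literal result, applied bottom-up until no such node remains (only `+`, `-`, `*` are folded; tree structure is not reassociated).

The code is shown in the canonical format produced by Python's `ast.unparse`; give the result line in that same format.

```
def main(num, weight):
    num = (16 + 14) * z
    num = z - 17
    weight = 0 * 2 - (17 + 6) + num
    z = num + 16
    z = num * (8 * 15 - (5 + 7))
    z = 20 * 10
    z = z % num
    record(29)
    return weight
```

z = 200

Transformed code:
def main(num, weight):
    num = 30 * z
    num = z - 17
    weight = -23 + num
    z = num + 16
    z = num * 108
    z = 200
    z = z % num
    record(29)
    return weight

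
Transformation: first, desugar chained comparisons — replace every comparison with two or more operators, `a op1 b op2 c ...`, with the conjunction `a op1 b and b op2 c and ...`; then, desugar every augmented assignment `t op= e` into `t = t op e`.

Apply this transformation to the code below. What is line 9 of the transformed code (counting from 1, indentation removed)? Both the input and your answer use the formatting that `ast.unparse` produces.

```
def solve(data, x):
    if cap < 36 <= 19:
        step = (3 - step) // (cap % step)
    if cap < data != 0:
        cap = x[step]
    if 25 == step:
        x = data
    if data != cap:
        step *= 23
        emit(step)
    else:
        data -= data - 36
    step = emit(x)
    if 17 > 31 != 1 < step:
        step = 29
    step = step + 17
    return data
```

step = step * 23

Transformed code:
def solve(data, x):
    if cap < 36 and 36 <= 19:
        step = (3 - step) // (cap % step)
    if cap < data and data != 0:
        cap = x[step]
    if 25 == step:
        x = data
    if data != cap:
        step = step * 23
        emit(step)
    else:
        data = data - (data - 36)
    step = emit(x)
    if 17 > 31 and 31 != 1 and (1 < step):
        step = 29
    step = step + 17
    return data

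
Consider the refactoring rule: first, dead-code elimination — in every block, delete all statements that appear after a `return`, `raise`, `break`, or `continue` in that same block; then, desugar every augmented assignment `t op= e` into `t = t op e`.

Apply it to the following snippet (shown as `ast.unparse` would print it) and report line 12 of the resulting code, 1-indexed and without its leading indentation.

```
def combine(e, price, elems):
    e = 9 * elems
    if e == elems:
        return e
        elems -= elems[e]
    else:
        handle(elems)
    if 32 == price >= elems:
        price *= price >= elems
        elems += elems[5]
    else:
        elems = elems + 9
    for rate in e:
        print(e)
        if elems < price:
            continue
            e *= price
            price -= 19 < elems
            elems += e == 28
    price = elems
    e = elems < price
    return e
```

for rate in e:

Transformed code:
def combine(e, price, elems):
    e = 9 * elems
    if e == elems:
        return e
    else:
        handle(elems)
    if 32 == price >= elems:
        price = price * (price >= elems)
        elems = elems + elems[5]
    else:
        elems = elems + 9
    for rate in e:
        print(e)
        if elems < price:
            continue
    price = elems
    e = elems < price
    return e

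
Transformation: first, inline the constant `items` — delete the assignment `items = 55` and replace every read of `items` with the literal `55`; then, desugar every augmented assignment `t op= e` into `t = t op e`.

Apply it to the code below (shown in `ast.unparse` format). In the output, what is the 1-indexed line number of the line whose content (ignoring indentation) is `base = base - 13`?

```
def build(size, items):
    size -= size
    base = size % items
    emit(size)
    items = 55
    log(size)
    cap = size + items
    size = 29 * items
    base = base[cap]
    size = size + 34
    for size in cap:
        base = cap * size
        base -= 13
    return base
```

Transformed code:
def build(size, items):
    size = size - size
    base = size % 55
    emit(size)
    log(size)
    cap = size + 55
    size = 29 * 55
    base = base[cap]
    size = size + 34
    for size in cap:
        base = cap * size
        base = base - 13
    return base

12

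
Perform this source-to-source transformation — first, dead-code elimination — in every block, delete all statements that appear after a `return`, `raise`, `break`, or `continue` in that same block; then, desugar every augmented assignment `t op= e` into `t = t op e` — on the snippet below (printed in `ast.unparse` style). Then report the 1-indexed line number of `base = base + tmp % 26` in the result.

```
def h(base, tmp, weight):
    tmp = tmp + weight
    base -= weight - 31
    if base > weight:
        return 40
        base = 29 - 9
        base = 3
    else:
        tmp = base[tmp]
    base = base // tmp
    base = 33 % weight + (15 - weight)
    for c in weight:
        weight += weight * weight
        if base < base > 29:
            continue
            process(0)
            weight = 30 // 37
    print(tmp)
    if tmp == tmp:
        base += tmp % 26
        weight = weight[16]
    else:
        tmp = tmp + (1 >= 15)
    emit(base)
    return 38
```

Transformed code:
def h(base, tmp, weight):
    tmp = tmp + weight
    base = base - (weight - 31)
    if base > weight:
        return 40
    else:
        tmp = base[tmp]
    base = base // tmp
    base = 33 % weight + (15 - weight)
    for c in weight:
        weight = weight + weight * weight
        if base < base > 29:
            continue
    print(tmp)
    if tmp == tmp:
        base = base + tmp % 26
        weight = weight[16]
    else:
        tmp = tmp + (1 >= 15)
    emit(base)
    return 38

16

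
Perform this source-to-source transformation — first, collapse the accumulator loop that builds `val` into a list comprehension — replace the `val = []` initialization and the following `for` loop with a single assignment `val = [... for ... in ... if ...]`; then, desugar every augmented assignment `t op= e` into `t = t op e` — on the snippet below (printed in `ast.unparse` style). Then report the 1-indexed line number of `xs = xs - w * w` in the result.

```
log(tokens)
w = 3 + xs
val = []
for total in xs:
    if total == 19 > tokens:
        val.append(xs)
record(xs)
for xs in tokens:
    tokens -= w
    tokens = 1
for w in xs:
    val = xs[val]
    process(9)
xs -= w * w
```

Transformed code:
log(tokens)
w = 3 + xs
val = [xs for total in xs if total == 19 > tokens]
record(xs)
for xs in tokens:
    tokens = tokens - w
    tokens = 1
for w in xs:
    val = xs[val]
    process(9)
xs = xs - w * w

11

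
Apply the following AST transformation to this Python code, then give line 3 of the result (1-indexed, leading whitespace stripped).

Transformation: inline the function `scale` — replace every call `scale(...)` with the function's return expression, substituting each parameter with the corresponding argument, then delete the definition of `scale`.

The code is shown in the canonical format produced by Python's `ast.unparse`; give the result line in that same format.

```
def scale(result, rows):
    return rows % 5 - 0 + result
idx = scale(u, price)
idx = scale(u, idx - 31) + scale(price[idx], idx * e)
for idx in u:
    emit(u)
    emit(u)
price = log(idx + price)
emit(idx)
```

Transformed code:
idx = price % 5 - 0 + u
idx = (idx - 31) % 5 - 0 + u + (idx * e % 5 - 0 + price[idx])
for idx in u:
    emit(u)
    emit(u)
price = log(idx + price)
emit(idx)

for idx in u:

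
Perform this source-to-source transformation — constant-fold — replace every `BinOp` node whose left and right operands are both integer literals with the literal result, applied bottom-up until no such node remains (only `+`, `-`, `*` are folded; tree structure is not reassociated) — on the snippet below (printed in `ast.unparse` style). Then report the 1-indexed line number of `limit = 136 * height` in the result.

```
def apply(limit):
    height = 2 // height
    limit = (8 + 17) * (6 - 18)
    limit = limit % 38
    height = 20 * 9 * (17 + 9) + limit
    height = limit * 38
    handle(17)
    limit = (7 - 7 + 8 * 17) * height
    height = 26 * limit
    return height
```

8

Transformed code:
def apply(limit):
    height = 2 // height
    limit = -300
    limit = limit % 38
    height = 4680 + limit
    height = limit * 38
    handle(17)
    limit = 136 * height
    height = 26 * limit
    return height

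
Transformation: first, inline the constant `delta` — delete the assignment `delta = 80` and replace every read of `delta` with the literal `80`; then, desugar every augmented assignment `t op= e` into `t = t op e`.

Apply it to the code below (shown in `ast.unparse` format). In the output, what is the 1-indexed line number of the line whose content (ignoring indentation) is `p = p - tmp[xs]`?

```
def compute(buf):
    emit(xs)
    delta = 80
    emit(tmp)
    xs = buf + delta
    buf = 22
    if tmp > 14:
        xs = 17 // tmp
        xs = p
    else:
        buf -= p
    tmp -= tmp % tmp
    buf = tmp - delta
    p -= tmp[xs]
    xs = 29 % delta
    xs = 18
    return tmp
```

13

Transformed code:
def compute(buf):
    emit(xs)
    emit(tmp)
    xs = buf + 80
    buf = 22
    if tmp > 14:
        xs = 17 // tmp
        xs = p
    else:
        buf = buf - p
    tmp = tmp - tmp % tmp
    buf = tmp - 80
    p = p - tmp[xs]
    xs = 29 % 80
    xs = 18
    return tmp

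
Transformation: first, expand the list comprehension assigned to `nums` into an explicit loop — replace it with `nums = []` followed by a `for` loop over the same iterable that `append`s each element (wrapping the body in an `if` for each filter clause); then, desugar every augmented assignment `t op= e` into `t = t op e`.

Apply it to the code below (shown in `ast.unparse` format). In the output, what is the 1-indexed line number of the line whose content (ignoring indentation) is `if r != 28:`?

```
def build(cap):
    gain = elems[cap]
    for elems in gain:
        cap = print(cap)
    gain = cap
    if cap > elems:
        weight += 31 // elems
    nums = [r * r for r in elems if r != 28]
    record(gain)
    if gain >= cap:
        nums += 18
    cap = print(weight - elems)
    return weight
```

Transformed code:
def build(cap):
    gain = elems[cap]
    for elems in gain:
        cap = print(cap)
    gain = cap
    if cap > elems:
        weight = weight + 31 // elems
    nums = []
    for r in elems:
        if r != 28:
            nums.append(r * r)
    record(gain)
    if gain >= cap:
        nums = nums + 18
    cap = print(weight - elems)
    return weight

10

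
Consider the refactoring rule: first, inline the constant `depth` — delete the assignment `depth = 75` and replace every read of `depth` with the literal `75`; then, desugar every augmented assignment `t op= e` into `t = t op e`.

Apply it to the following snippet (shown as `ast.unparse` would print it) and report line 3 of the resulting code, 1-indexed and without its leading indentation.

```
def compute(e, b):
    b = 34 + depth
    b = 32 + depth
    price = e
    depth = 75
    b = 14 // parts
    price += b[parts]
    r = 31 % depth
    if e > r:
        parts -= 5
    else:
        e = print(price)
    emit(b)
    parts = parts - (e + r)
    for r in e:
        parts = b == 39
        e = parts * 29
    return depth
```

Transformed code:
def compute(e, b):
    b = 34 + 75
    b = 32 + 75
    price = e
    b = 14 // parts
    price = price + b[parts]
    r = 31 % 75
    if e > r:
        parts = parts - 5
    else:
        e = print(price)
    emit(b)
    parts = parts - (e + r)
    for r in e:
        parts = b == 39
        e = parts * 29
    return 75

b = 32 + 75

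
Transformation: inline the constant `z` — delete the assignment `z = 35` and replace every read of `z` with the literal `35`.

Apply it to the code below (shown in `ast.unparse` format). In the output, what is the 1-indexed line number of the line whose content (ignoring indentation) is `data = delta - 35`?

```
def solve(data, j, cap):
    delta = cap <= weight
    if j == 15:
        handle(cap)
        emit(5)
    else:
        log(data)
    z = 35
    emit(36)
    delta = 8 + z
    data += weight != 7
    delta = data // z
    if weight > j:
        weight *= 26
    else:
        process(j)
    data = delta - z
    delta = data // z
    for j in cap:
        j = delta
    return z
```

16

Transformed code:
def solve(data, j, cap):
    delta = cap <= weight
    if j == 15:
        handle(cap)
        emit(5)
    else:
        log(data)
    emit(36)
    delta = 8 + 35
    data += weight != 7
    delta = data // 35
    if weight > j:
        weight *= 26
    else:
        process(j)
    data = delta - 35
    delta = data // 35
    for j in cap:
        j = delta
    return 35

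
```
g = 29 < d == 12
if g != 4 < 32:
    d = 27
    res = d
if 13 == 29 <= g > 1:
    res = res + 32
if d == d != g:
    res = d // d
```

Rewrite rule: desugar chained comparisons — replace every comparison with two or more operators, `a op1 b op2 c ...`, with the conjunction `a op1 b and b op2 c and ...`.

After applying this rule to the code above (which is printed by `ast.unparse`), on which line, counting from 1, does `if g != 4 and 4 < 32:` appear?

2

Transformed code:
g = 29 < d and d == 12
if g != 4 and 4 < 32:
    d = 27
    res = d
if 13 == 29 and 29 <= g and (g > 1):
    res = res + 32
if d == d and d != g:
    res = d // d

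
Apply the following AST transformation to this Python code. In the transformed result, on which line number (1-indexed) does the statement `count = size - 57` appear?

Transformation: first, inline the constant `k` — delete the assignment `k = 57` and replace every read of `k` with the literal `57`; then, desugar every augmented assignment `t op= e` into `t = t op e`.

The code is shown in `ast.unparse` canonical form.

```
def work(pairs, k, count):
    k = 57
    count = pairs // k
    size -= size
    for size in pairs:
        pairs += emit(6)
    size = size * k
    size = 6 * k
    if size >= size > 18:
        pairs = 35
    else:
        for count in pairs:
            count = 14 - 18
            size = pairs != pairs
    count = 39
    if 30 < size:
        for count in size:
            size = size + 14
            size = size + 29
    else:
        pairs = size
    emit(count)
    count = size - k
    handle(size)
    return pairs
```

22

Transformed code:
def work(pairs, k, count):
    count = pairs // 57
    size = size - size
    for size in pairs:
        pairs = pairs + emit(6)
    size = size * 57
    size = 6 * 57
    if size >= size > 18:
        pairs = 35
    else:
        for count in pairs:
            count = 14 - 18
            size = pairs != pairs
    count = 39
    if 30 < size:
        for count in size:
            size = size + 14
            size = size + 29
    else:
        pairs = size
    emit(count)
    count = size - 57
    handle(size)
    return pairs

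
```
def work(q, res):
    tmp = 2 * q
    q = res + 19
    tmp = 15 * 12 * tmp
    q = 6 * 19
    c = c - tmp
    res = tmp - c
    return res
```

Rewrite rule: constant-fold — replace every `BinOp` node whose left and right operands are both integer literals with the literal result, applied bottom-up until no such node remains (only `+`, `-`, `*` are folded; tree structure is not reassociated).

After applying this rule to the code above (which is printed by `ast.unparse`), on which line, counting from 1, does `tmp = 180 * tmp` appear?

4

Transformed code:
def work(q, res):
    tmp = 2 * q
    q = res + 19
    tmp = 180 * tmp
    q = 114
    c = c - tmp
    res = tmp - c
    return res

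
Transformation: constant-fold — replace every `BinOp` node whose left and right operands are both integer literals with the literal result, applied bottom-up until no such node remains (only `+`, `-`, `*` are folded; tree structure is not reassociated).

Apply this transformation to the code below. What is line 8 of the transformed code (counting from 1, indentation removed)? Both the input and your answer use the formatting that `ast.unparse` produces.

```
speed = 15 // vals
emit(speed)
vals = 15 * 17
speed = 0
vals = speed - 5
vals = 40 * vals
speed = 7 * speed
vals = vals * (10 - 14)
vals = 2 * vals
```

Transformed code:
speed = 15 // vals
emit(speed)
vals = 255
speed = 0
vals = speed - 5
vals = 40 * vals
speed = 7 * speed
vals = vals * -4
vals = 2 * vals

vals = vals * -4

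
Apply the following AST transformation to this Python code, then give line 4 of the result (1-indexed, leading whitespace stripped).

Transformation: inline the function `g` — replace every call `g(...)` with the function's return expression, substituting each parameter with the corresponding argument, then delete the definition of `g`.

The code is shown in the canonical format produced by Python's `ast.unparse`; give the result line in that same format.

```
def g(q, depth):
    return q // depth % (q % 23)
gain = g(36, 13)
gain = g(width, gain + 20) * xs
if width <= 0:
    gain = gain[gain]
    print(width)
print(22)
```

gain = gain[gain]

Transformed code:
gain = 36 // 13 % (36 % 23)
gain = width // (gain + 20) % (width % 23) * xs
if width <= 0:
    gain = gain[gain]
    print(width)
print(22)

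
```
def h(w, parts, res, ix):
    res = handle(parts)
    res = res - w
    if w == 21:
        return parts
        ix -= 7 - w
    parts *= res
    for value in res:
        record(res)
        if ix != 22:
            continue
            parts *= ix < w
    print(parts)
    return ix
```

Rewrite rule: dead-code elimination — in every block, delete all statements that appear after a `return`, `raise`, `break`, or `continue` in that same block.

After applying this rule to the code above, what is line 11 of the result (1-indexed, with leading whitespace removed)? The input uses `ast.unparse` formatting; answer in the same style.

print(parts)

Transformed code:
def h(w, parts, res, ix):
    res = handle(parts)
    res = res - w
    if w == 21:
        return parts
    parts *= res
    for value in res:
        record(res)
        if ix != 22:
            continue
    print(parts)
    return ix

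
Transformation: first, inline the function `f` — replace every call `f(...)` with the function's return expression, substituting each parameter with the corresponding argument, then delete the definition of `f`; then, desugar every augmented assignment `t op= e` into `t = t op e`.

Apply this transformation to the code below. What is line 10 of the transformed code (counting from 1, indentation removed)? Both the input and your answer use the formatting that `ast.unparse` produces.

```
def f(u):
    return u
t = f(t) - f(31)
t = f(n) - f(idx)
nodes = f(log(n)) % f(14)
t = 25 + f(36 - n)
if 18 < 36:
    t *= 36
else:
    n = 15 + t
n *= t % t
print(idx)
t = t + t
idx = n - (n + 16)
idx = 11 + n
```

print(idx)

Transformed code:
t = t - 31
t = n - idx
nodes = log(n) % 14
t = 25 + (36 - n)
if 18 < 36:
    t = t * 36
else:
    n = 15 + t
n = n * (t % t)
print(idx)
t = t + t
idx = n - (n + 16)
idx = 11 + n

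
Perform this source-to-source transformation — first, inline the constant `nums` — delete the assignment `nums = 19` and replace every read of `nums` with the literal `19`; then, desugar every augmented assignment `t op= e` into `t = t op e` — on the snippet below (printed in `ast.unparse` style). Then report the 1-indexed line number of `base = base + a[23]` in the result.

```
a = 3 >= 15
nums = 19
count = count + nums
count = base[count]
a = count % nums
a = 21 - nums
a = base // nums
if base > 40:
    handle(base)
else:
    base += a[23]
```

Transformed code:
a = 3 >= 15
count = count + 19
count = base[count]
a = count % 19
a = 21 - 19
a = base // 19
if base > 40:
    handle(base)
else:
    base = base + a[23]

10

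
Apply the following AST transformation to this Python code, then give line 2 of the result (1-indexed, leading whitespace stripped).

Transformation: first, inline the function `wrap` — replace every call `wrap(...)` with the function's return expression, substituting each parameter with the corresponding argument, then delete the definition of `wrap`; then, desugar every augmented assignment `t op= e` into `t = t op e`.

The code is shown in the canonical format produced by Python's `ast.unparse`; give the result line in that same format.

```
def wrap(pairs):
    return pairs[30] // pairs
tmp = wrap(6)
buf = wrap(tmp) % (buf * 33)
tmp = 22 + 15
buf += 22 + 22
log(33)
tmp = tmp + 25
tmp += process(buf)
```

buf = tmp[30] // tmp % (buf * 33)

Transformed code:
tmp = 6[30] // 6
buf = tmp[30] // tmp % (buf * 33)
tmp = 22 + 15
buf = buf + (22 + 22)
log(33)
tmp = tmp + 25
tmp = tmp + process(buf)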